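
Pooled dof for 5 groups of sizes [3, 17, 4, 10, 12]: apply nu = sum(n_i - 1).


nu = sum_i (n_i - 1)
nu = ((3 - 1) + (17 - 1) + (4 - 1) + (10 - 1) + (12 - 1))
nu = 2 + 16 + 3 + 9 + 11
nu = 41

41


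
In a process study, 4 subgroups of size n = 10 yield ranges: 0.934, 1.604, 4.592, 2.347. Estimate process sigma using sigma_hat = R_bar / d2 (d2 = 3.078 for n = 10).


R_bar = (0.934 + 1.604 + 4.592 + 2.347) / 4
R_bar = 9.477 / 4 = 2.36925
sigma_hat = R_bar / d2 = 2.36925 / 3.078 = 0.7697

0.7697


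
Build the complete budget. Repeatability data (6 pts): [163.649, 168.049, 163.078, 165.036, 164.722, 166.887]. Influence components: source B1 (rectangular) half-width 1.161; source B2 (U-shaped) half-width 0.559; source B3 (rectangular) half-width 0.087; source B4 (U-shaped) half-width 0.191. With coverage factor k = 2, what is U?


mean = (163.649 + 168.049 + 163.078 + 165.036 + 164.722 + 166.887) / 6 = 165.2368333
s = sqrt(sum((x - mean)^2)/(n-1)) = 1.9036016
u_A = s / sqrt(n) = 1.9036016 / sqrt(6) = 0.7771421
u_B1 = 1.161 / sqrt(3) = 0.67030366
u_B2 = 0.559 / sqrt(2) = 0.39527269
u_B3 = 0.087 / sqrt(3) = 0.050229473
u_B4 = 0.191 / sqrt(2) = 0.1350574
uc = sqrt(0.7771421^2 + 0.67030366^2 + 0.39527269^2 + 0.050229473^2 + 0.1350574^2) = 1.1091712
U = k * uc = 2 * 1.1091712
U = 2.2183

2.2183


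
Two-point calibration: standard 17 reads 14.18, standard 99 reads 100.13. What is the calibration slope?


slope = (y2 - y1) / (x2 - x1)
= (100.13 - 14.18) / (99 - 17)
= 85.9500 / 82
= 1.0482

1.0482


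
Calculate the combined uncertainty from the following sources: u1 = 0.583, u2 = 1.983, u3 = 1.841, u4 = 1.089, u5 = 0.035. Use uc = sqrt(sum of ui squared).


uc = sqrt(0.583^2 + 1.983^2 + 1.841^2 + 1.089^2 + 0.035^2)
uc = sqrt(8.848605)
uc = 2.9747

2.9747


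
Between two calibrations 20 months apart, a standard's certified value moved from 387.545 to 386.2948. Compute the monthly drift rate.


rate = (v2 - v1) / months
= (386.2948 - 387.545) / 20
= -1.2502 / 20
= -0.0625

-0.0625


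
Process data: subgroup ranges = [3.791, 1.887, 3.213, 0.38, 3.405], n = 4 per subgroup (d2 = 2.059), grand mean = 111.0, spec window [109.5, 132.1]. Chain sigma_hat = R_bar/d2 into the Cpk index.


R_bar = (3.791 + 1.887 + 3.213 + 0.38 + 3.405) / 5 = 2.5352
sigma = R_bar / d2 = 2.5352 / 2.059 = 1.2312773
Cp = (USL - LSL)/(6*sigma) = (132.1 - 109.5)/(6*1.2312773) = 3.0592
Cpu = (132.1 - 111.0)/(3*1.2312773) = 5.7122
Cpl = (111.0 - 109.5)/(3*1.2312773) = 0.4061
Cpk = min(Cpu, Cpl) = 0.4061

0.4061


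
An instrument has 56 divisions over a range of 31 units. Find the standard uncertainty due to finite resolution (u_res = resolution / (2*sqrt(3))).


resolution = range / divisions
resolution = 31 / 56 = 0.55357143
u_res = resolution / (2*sqrt(3))
u_res = 0.55357143 / 3.4641016
u_res = 0.1598

0.1598


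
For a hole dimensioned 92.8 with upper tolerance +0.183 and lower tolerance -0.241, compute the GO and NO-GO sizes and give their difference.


GO = nominal - lower_tol (smallest hole = maximum material condition)
GO = 92.8 - 0.241 = 92.559
NO-GO = nominal + upper_tol (largest hole = least material condition)
NO-GO = 92.8 + 0.183 = 92.983
spread = NO-GO - GO = 92.983 - 92.559 = 0.4240

0.4240


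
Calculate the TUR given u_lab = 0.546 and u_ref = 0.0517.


TUR = u_lab / u_ref
= 0.546 / 0.0517
= 10.5609

10.5609


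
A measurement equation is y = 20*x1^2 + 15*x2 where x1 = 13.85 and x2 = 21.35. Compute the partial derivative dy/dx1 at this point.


y = 20*x1^2 + 15*x2
dy/dx1 = 2*20*x1
Evaluate at x1 = 13.85: c1 = 40 * 13.85
c1 = 554.0000

554.0000


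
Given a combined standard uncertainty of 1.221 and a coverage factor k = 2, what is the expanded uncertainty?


U = k * uc
U = 2 * 1.221
U = 2.4420

2.4420


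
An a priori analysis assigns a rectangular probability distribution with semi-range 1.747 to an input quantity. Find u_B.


u_B = half_width / sqrt(3)
u_B = 1.747 / 1.7320508
u_B = 1.0086

1.0086


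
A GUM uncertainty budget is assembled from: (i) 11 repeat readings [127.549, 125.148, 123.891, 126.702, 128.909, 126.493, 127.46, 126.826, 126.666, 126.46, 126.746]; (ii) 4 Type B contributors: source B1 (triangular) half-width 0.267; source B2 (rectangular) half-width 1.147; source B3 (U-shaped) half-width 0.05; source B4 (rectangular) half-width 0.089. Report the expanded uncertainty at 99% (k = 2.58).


mean = (127.549 + 125.148 + 123.891 + 126.702 + 128.909 + 126.493 + 127.46 + 126.826 + 126.666 + 126.46 + 126.746) / 11 = 126.6227273
s = sqrt(sum((x - mean)^2)/(n-1)) = 1.2857366
u_A = s / sqrt(n) = 1.2857366 / sqrt(11) = 0.38766417
u_B1 = 0.267 / sqrt(6) = 0.10900229
u_B2 = 1.147 / sqrt(3) = 0.66222076
u_B3 = 0.05 / sqrt(2) = 0.035355339
u_B4 = 0.089 / sqrt(3) = 0.051384174
uc = sqrt(0.38766417^2 + 0.10900229^2 + 0.66222076^2 + 0.035355339^2 + 0.051384174^2) = 0.77755493
U = k * uc = 2.58 * 0.77755493
U = 2.0061

2.0061


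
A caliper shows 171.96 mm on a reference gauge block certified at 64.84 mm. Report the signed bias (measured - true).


Systematic error = measured - true
= 171.96 - 64.84
= 107.1200

107.1200


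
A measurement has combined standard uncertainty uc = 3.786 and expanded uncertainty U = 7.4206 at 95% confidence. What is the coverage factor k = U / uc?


k = U / uc
k = 7.4206 / 3.786
k = 1.96

1.96


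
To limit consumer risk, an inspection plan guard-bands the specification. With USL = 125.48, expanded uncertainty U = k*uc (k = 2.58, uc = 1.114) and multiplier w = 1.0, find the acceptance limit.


U = k * uc = 2.58 * 1.114 = 2.87412
guard band g = w * U = 1.0 * 2.87412 = 2.87412
AL = USL - g = 125.48 - 2.87412
AL = 122.6059

122.6059


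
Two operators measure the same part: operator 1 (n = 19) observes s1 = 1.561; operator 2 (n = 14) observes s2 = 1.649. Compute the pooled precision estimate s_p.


s_p = sqrt(((n1-1)*s1^2 + (n2-1)*s2^2) / (n1+n2-2))
numerator = (19-1)*1.561^2 + (14-1)*1.649^2 = 43.860978 + 35.349613 = 79.210591
denominator = 19 + 14 - 2 = 31
s_p^2 = 79.210591 / 31 = 2.5551804
s_p = sqrt(2.5551804) = 1.5985

1.5985


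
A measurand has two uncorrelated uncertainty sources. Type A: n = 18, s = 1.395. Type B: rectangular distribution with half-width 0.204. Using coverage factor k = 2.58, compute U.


u_A = s / sqrt(n) = 1.395 / sqrt(18) = 0.32880465
u_B = half_width / sqrt(3) = 0.204 / sqrt(3) = 0.11777945
uc = sqrt(u_A^2 + u_B^2) = sqrt(0.32880465^2 + 0.11777945^2) = 0.34926279
U = k * uc = 2.58 * 0.34926279
U = 0.9011

0.9011


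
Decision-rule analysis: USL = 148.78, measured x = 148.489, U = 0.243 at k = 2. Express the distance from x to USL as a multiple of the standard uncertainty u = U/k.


u = U / k = 0.243 / 2 = 0.1215
margin = |USL - x| = |148.78 - 148.489| = 0.291
z = margin / u = 0.291 / 0.1215
z = 2.3951

2.3951


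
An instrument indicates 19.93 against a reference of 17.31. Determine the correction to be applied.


Correction = standard - reading
= 17.31 - 19.93
= -2.6200

-2.6200


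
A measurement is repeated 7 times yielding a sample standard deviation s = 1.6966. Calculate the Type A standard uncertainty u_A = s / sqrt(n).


u_A = s / sqrt(n)
u_A = 1.6966 / sqrt(7)
u_A = 1.6966 / 2.6457513
u_A = 0.6413

0.6413


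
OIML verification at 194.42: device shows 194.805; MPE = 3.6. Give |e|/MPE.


e = indication - reference = 194.805 - 194.42 = 0.3850
|e| = 0.3850
ratio = |e| / MPE = 0.3850 / 3.6
ratio = 0.1069

0.1069


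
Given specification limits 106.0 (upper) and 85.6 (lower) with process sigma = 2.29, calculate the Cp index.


Cp = (USL - LSL) / (6 * sigma)
= (106.0 - 85.6) / (6 * 2.29)
= 20.4000 / 13.7400
= 1.4847

1.4847


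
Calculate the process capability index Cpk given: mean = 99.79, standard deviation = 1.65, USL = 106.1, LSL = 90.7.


Cpu = (USL - mean) / (3*sigma) = (106.1 - 99.79) / (3*1.65) = 1.2747
Cpl = (mean - LSL) / (3*sigma) = (99.79 - 90.7) / (3*1.65) = 1.8364
Cpk = min(Cpu, Cpl) = 1.2747

1.2747


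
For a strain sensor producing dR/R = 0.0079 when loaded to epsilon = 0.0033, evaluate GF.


GF = (dR/R) / epsilon
= 0.0079 / 0.0033
= 2.3939

2.3939


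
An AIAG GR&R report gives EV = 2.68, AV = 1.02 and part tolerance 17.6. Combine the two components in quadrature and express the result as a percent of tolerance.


GRR = sqrt(EV^2 + AV^2) = sqrt(2.68^2 + 1.02^2) = 2.8675425
%GRR = GRR / tol * 100 = 2.8675425 / 17.6 * 100
%GRR = 16.2929

16.2929


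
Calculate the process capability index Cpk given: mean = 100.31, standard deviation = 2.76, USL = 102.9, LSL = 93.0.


Cpu = (USL - mean) / (3*sigma) = (102.9 - 100.31) / (3*2.76) = 0.3128
Cpl = (mean - LSL) / (3*sigma) = (100.31 - 93.0) / (3*2.76) = 0.8829
Cpk = min(Cpu, Cpl) = 0.3128

0.3128


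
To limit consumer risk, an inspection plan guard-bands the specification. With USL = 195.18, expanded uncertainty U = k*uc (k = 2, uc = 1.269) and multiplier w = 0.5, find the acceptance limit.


U = k * uc = 2 * 1.269 = 2.538
guard band g = w * U = 0.5 * 2.538 = 1.269
AL = USL - g = 195.18 - 1.269
AL = 193.9110

193.9110


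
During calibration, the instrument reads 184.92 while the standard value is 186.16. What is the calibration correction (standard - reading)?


Correction = standard - reading
= 186.16 - 184.92
= 1.2400

1.2400


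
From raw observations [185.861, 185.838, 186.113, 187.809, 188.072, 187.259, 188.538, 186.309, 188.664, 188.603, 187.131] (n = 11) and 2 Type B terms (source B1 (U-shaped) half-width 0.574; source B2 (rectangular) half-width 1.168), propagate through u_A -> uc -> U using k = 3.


mean = (185.861 + 185.838 + 186.113 + 187.809 + 188.072 + 187.259 + 188.538 + 186.309 + 188.664 + 188.603 + 187.131) / 11 = 187.2906364
s = sqrt(sum((x - mean)^2)/(n-1)) = 1.1213611
u_A = s / sqrt(n) = 1.1213611 / sqrt(11) = 0.33810309
u_B1 = 0.574 / sqrt(2) = 0.40587929
u_B2 = 1.168 / sqrt(3) = 0.67434511
uc = sqrt(0.33810309^2 + 0.40587929^2 + 0.67434511^2) = 0.8566172
U = k * uc = 3 * 0.8566172
U = 2.5699

2.5699


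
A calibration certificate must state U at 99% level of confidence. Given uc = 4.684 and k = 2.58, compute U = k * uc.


U = k * uc
U = 2.58 * 4.684
U = 12.0847

12.0847


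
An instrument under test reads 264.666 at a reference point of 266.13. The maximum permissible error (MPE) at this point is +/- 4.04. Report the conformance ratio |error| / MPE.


e = indication - reference = 264.666 - 266.13 = -1.4640
|e| = 1.4640
ratio = |e| / MPE = 1.4640 / 4.04
ratio = 0.3624

0.3624


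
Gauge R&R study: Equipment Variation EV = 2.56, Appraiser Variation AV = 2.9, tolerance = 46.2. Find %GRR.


GRR = sqrt(EV^2 + AV^2) = sqrt(2.56^2 + 2.9^2) = 3.8682813
%GRR = GRR / tol * 100 = 3.8682813 / 46.2 * 100
%GRR = 8.3729

8.3729


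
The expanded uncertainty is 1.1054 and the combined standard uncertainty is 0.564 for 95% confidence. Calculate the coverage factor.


k = U / uc
k = 1.1054 / 0.564
k = 1.96

1.96


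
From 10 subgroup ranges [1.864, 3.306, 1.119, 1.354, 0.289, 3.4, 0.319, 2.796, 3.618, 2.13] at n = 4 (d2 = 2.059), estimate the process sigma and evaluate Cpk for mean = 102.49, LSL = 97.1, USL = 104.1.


R_bar = (1.864 + 3.306 + 1.119 + 1.354 + 0.289 + 3.4 + 0.319 + 2.796 + 3.618 + 2.13) / 10 = 2.0195
sigma = R_bar / d2 = 2.0195 / 2.059 = 0.98081593
Cp = (USL - LSL)/(6*sigma) = (104.1 - 97.1)/(6*0.98081593) = 1.1895
Cpu = (104.1 - 102.49)/(3*0.98081593) = 0.5472
Cpl = (102.49 - 97.1)/(3*0.98081593) = 1.8318
Cpk = min(Cpu, Cpl) = 0.5472

0.5472


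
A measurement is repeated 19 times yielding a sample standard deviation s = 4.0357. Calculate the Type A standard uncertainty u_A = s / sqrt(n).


u_A = s / sqrt(n)
u_A = 4.0357 / sqrt(19)
u_A = 4.0357 / 4.3588989
u_A = 0.9259

0.9259


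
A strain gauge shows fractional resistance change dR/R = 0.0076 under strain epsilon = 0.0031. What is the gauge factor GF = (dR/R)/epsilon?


GF = (dR/R) / epsilon
= 0.0076 / 0.0031
= 2.4516

2.4516


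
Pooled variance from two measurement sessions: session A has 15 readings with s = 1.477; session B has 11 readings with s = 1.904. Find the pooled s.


s_p = sqrt(((n1-1)*s1^2 + (n2-1)*s2^2) / (n1+n2-2))
numerator = (15-1)*1.477^2 + (11-1)*1.904^2 = 30.541406 + 36.25216 = 66.793566
denominator = 15 + 11 - 2 = 24
s_p^2 = 66.793566 / 24 = 2.7830652
s_p = sqrt(2.7830652) = 1.6683

1.6683


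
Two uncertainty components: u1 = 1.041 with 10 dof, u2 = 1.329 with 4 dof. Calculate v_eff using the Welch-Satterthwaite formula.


uc = sqrt(u1^2 + u2^2) = sqrt(1.041^2 + 1.329^2) = 1.6881712
v_eff = uc^4 / (u1^4/v1 + u2^4/v2)
= 1.6881712^4 / (1.041^4/10 + 1.329^4/4)
= 8.1220554 / 0.89733827
v_eff = 9.0513

9.0513


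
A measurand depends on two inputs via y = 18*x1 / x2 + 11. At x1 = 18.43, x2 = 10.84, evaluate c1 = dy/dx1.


y = 18*x1 / x2 + 11
dy/dx1 = 18/x2
Evaluate at x2 = 10.84: c1 = 18 / 10.84
c1 = 1.6605

1.6605


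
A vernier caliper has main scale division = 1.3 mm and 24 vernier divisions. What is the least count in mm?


LC = MSD / n_div
= 1.3 / 24
= 0.0542

0.0542


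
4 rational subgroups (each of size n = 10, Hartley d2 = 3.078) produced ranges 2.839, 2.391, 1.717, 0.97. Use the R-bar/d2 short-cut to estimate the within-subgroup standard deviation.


R_bar = (2.839 + 2.391 + 1.717 + 0.97) / 4
R_bar = 7.917 / 4 = 1.97925
sigma_hat = R_bar / d2 = 1.97925 / 3.078 = 0.6430

0.6430


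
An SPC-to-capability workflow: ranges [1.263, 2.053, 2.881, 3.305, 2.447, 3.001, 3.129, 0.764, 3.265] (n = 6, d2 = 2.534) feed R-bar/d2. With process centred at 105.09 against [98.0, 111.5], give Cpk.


R_bar = (1.263 + 2.053 + 2.881 + 3.305 + 2.447 + 3.001 + 3.129 + 0.764 + 3.265) / 9 = 2.4564444
sigma = R_bar / d2 = 2.4564444 / 2.534 = 0.969394
Cp = (USL - LSL)/(6*sigma) = (111.5 - 98.0)/(6*0.969394) = 2.3210
Cpu = (111.5 - 105.09)/(3*0.969394) = 2.2041
Cpl = (105.09 - 98.0)/(3*0.969394) = 2.4379
Cpk = min(Cpu, Cpl) = 2.2041

2.2041


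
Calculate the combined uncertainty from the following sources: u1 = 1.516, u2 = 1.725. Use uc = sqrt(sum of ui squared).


uc = sqrt(1.516^2 + 1.725^2)
uc = sqrt(5.273881)
uc = 2.2965

2.2965


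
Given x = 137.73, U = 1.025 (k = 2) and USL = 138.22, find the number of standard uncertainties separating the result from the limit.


u = U / k = 1.025 / 2 = 0.5125
margin = |USL - x| = |138.22 - 137.73| = 0.49
z = margin / u = 0.49 / 0.5125
z = 0.9561

0.9561


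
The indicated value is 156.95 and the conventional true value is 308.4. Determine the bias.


Systematic error = measured - true
= 156.95 - 308.4
= -151.4500

-151.4500


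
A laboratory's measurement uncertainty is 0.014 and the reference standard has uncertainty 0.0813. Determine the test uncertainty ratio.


TUR = u_lab / u_ref
= 0.014 / 0.0813
= 0.1722

0.1722


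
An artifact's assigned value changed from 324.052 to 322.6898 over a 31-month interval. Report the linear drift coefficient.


rate = (v2 - v1) / months
= (322.6898 - 324.052) / 31
= -1.3622 / 31
= -0.0439

-0.0439


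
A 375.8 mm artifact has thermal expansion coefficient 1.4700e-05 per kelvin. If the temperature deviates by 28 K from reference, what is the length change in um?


dL = L * alpha * dT
= 375.8 * 1.4700e-05 * 28
= 0.1546793 mm
dL_um = 0.1546793 * 1000 = 154.6793 um

154.6793


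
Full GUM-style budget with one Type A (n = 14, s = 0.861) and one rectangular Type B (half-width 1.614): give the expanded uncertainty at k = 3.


u_A = s / sqrt(n) = 0.861 / sqrt(14) = 0.23011193
u_B = half_width / sqrt(3) = 1.614 / sqrt(3) = 0.93184333
uc = sqrt(u_A^2 + u_B^2) = sqrt(0.23011193^2 + 0.93184333^2) = 0.95983514
U = k * uc = 3 * 0.95983514
U = 2.8795

2.8795


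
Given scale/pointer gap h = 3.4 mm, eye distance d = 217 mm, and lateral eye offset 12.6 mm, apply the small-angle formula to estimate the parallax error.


error = h * offset / d
= 3.4 * 12.6 / 217
= 0.1974

0.1974


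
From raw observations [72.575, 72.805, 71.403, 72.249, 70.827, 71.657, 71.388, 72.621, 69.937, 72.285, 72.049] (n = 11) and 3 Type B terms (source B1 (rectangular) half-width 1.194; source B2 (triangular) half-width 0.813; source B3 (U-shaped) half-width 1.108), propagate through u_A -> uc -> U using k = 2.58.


mean = (72.575 + 72.805 + 71.403 + 72.249 + 70.827 + 71.657 + 71.388 + 72.621 + 69.937 + 72.285 + 72.049) / 11 = 71.79963636
s = sqrt(sum((x - mean)^2)/(n-1)) = 0.86883926
u_A = s / sqrt(n) = 0.86883926 / sqrt(11) = 0.26196489
u_B1 = 1.194 / sqrt(3) = 0.68935622
u_B2 = 0.813 / sqrt(6) = 0.33190586
u_B3 = 1.108 / sqrt(2) = 0.78347431
uc = sqrt(0.26196489^2 + 0.68935622^2 + 0.33190586^2 + 0.78347431^2) = 1.1259801
U = k * uc = 2.58 * 1.1259801
U = 2.9050

2.9050


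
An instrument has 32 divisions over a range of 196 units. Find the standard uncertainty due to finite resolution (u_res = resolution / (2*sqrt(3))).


resolution = range / divisions
resolution = 196 / 32 = 6.125
u_res = resolution / (2*sqrt(3))
u_res = 6.125 / 3.4641016
u_res = 1.7681

1.7681


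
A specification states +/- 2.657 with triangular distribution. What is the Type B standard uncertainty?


u_B = half_width / sqrt(6)
u_B = 2.657 / 2.4494897
u_B = 1.0847

1.0847


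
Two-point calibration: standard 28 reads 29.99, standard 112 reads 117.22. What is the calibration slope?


slope = (y2 - y1) / (x2 - x1)
= (117.22 - 29.99) / (112 - 28)
= 87.2300 / 84
= 1.0385

1.0385


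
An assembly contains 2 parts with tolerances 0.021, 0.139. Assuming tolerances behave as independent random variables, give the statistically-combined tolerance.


RSS = sqrt(0.021^2 + 0.139^2)
= sqrt(0.019762)
= 0.1406

0.1406


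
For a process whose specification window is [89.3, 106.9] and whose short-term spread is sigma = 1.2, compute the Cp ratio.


Cp = (USL - LSL) / (6 * sigma)
= (106.9 - 89.3) / (6 * 1.2)
= 17.6000 / 7.2000
= 2.4444

2.4444


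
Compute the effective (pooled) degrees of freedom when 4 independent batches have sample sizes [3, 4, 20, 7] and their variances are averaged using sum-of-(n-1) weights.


nu = sum_i (n_i - 1)
nu = ((3 - 1) + (4 - 1) + (20 - 1) + (7 - 1))
nu = 2 + 3 + 19 + 6
nu = 30

30


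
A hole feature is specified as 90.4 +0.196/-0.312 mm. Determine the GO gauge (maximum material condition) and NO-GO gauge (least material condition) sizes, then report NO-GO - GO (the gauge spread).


GO = nominal - lower_tol (smallest hole = maximum material condition)
GO = 90.4 - 0.312 = 90.088
NO-GO = nominal + upper_tol (largest hole = least material condition)
NO-GO = 90.4 + 0.196 = 90.596
spread = NO-GO - GO = 90.596 - 90.088 = 0.5080

0.5080


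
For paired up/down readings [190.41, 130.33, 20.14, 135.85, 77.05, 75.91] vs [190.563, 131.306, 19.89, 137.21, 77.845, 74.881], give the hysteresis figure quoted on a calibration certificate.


|190.41 - 190.563| = 0.1530
|130.33 - 131.306| = 0.9760
|20.14 - 19.89| = 0.2500
|135.85 - 137.21| = 1.3600
|77.05 - 77.845| = 0.7950
|75.91 - 74.881| = 1.0290
hysteresis = max(diffs) = 1.3600

1.3600


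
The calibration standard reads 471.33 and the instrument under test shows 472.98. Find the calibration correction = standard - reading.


Correction = standard - reading
= 471.33 - 472.98
= -1.6500

-1.6500


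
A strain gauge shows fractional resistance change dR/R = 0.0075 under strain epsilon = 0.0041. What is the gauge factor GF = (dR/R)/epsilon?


GF = (dR/R) / epsilon
= 0.0075 / 0.0041
= 1.8293

1.8293


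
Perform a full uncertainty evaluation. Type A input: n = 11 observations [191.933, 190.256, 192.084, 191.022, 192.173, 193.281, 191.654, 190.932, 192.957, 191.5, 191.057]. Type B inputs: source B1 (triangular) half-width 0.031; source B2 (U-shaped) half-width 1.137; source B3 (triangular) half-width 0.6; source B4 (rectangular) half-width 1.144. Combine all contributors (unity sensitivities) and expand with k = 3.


mean = (191.933 + 190.256 + 192.084 + 191.022 + 192.173 + 193.281 + 191.654 + 190.932 + 192.957 + 191.5 + 191.057) / 11 = 191.7135455
s = sqrt(sum((x - mean)^2)/(n-1)) = 0.8996263
u_A = s / sqrt(n) = 0.8996263 / sqrt(11) = 0.27124754
u_B1 = 0.031 / sqrt(6) = 0.012655697
u_B2 = 1.137 / sqrt(2) = 0.80398041
u_B3 = 0.6 / sqrt(6) = 0.24494897
u_B4 = 1.144 / sqrt(3) = 0.66048871
uc = sqrt(0.27124754^2 + 0.012655697^2 + 0.80398041^2 + 0.24494897^2 + 0.66048871^2) = 1.1028895
U = k * uc = 3 * 1.1028895
U = 3.3087

3.3087


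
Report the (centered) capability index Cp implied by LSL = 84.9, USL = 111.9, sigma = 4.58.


Cp = (USL - LSL) / (6 * sigma)
= (111.9 - 84.9) / (6 * 4.58)
= 27.0000 / 27.4800
= 0.9825

0.9825


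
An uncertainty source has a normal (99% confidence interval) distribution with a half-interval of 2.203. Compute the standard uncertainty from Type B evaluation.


u_B = half_width / 2.576
u_B = 2.203 / 2.576
u_B = 0.8552

0.8552


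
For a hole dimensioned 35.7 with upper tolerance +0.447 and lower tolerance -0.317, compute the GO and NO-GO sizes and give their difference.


GO = nominal - lower_tol (smallest hole = maximum material condition)
GO = 35.7 - 0.317 = 35.383
NO-GO = nominal + upper_tol (largest hole = least material condition)
NO-GO = 35.7 + 0.447 = 36.147
spread = NO-GO - GO = 36.147 - 35.383 = 0.7640

0.7640


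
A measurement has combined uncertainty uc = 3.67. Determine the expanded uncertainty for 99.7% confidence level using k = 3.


U = k * uc
U = 3 * 3.67
U = 11.0100

11.0100


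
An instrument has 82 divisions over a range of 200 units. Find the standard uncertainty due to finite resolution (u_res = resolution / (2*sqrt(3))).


resolution = range / divisions
resolution = 200 / 82 = 2.4390244
u_res = resolution / (2*sqrt(3))
u_res = 2.4390244 / 3.4641016
u_res = 0.7041

0.7041


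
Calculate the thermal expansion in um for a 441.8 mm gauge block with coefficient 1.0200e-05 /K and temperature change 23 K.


dL = L * alpha * dT
= 441.8 * 1.0200e-05 * 23
= 0.1036463 mm
dL_um = 0.1036463 * 1000 = 103.6463 um

103.6463


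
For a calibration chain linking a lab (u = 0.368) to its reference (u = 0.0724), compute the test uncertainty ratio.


TUR = u_lab / u_ref
= 0.368 / 0.0724
= 5.0829

5.0829


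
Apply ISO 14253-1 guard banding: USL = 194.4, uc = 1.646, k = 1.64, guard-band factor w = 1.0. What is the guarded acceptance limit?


U = k * uc = 1.64 * 1.646 = 2.69944
guard band g = w * U = 1.0 * 2.69944 = 2.69944
AL = USL - g = 194.4 - 2.69944
AL = 191.7006

191.7006


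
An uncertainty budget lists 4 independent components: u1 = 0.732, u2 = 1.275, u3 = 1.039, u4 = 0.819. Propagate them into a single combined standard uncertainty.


uc = sqrt(0.732^2 + 1.275^2 + 1.039^2 + 0.819^2)
uc = sqrt(3.911731)
uc = 1.9778

1.9778


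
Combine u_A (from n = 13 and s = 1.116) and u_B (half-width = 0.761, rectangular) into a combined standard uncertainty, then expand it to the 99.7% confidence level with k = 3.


u_A = s / sqrt(n) = 1.116 / sqrt(13) = 0.30952271
u_B = half_width / sqrt(3) = 0.761 / sqrt(3) = 0.43936355
uc = sqrt(u_A^2 + u_B^2) = sqrt(0.30952271^2 + 0.43936355^2) = 0.53744268
U = k * uc = 3 * 0.53744268
U = 1.6123

1.6123


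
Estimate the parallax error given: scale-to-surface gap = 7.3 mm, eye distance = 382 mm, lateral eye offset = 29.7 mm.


error = h * offset / d
= 7.3 * 29.7 / 382
= 0.5676

0.5676


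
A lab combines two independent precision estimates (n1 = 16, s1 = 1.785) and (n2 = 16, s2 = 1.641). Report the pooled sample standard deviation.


s_p = sqrt(((n1-1)*s1^2 + (n2-1)*s2^2) / (n1+n2-2))
numerator = (16-1)*1.785^2 + (16-1)*1.641^2 = 47.793375 + 40.393215 = 88.18659
denominator = 16 + 16 - 2 = 30
s_p^2 = 88.18659 / 30 = 2.939553
s_p = sqrt(2.939553) = 1.7145

1.7145


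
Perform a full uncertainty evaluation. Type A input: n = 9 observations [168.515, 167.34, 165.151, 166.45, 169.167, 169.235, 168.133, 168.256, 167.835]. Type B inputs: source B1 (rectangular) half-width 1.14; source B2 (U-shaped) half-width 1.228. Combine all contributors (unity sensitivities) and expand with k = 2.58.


mean = (168.515 + 167.34 + 165.151 + 166.45 + 169.167 + 169.235 + 168.133 + 168.256 + 167.835) / 9 = 167.7868889
s = sqrt(sum((x - mean)^2)/(n-1)) = 1.313818
u_A = s / sqrt(n) = 1.313818 / sqrt(9) = 0.43793933
u_B1 = 1.14 / sqrt(3) = 0.65817931
u_B2 = 1.228 / sqrt(2) = 0.86832713
uc = sqrt(0.43793933^2 + 0.65817931^2 + 0.86832713^2) = 1.174301
U = k * uc = 2.58 * 1.174301
U = 3.0297

3.0297


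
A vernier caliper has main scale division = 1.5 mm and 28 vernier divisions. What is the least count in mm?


LC = MSD / n_div
= 1.5 / 28
= 0.0536

0.0536


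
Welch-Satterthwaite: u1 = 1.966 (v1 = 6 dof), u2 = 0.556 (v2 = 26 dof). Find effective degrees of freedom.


uc = sqrt(u1^2 + u2^2) = sqrt(1.966^2 + 0.556^2) = 2.0431084
v_eff = uc^4 / (u1^4/v1 + u2^4/v2)
= 2.0431084^4 / (1.966^4/6 + 0.556^4/26)
= 17.424713 / 2.4935807
v_eff = 6.9878

6.9878


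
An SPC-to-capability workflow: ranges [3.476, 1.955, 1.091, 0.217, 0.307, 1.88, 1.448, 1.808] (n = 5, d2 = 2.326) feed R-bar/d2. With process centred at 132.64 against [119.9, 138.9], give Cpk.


R_bar = (3.476 + 1.955 + 1.091 + 0.217 + 0.307 + 1.88 + 1.448 + 1.808) / 8 = 1.52275
sigma = R_bar / d2 = 1.52275 / 2.326 = 0.65466466
Cp = (USL - LSL)/(6*sigma) = (138.9 - 119.9)/(6*0.65466466) = 4.8371
Cpu = (138.9 - 132.64)/(3*0.65466466) = 3.1874
Cpl = (132.64 - 119.9)/(3*0.65466466) = 6.4868
Cpk = min(Cpu, Cpl) = 3.1874

3.1874


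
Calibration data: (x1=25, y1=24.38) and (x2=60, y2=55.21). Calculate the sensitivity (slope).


slope = (y2 - y1) / (x2 - x1)
= (55.21 - 24.38) / (60 - 25)
= 30.8300 / 35
= 0.8809

0.8809


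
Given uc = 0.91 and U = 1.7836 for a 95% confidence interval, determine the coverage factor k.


k = U / uc
k = 1.7836 / 0.91
k = 1.96

1.96


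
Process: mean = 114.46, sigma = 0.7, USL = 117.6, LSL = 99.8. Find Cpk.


Cpu = (USL - mean) / (3*sigma) = (117.6 - 114.46) / (3*0.7) = 1.4952
Cpl = (mean - LSL) / (3*sigma) = (114.46 - 99.8) / (3*0.7) = 6.9810
Cpk = min(Cpu, Cpl) = 1.4952

1.4952


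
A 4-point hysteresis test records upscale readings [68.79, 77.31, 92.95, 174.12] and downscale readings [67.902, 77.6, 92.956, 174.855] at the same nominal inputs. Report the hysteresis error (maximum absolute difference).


|68.79 - 67.902| = 0.8880
|77.31 - 77.6| = 0.2900
|92.95 - 92.956| = 0.0060
|174.12 - 174.855| = 0.7350
hysteresis = max(diffs) = 0.8880

0.8880


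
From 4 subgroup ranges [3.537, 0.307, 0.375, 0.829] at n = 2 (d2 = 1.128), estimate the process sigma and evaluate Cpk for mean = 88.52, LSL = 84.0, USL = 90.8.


R_bar = (3.537 + 0.307 + 0.375 + 0.829) / 4 = 1.262
sigma = R_bar / d2 = 1.262 / 1.128 = 1.1187943
Cp = (USL - LSL)/(6*sigma) = (90.8 - 84.0)/(6*1.1187943) = 1.0130
Cpu = (90.8 - 88.52)/(3*1.1187943) = 0.6793
Cpl = (88.52 - 84.0)/(3*1.1187943) = 1.3467
Cpk = min(Cpu, Cpl) = 0.6793

0.6793


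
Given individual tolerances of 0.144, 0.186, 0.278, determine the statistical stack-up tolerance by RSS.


RSS = sqrt(0.144^2 + 0.186^2 + 0.278^2)
= sqrt(0.132616)
= 0.3642

0.3642


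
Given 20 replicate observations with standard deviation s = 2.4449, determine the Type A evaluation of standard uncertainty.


u_A = s / sqrt(n)
u_A = 2.4449 / sqrt(20)
u_A = 2.4449 / 4.472136
u_A = 0.5467

0.5467


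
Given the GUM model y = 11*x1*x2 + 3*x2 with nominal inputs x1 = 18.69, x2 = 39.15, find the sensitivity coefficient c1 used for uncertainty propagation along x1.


y = 11*x1*x2 + 3*x2
dy/dx1 = 11*x2
Evaluate at x2 = 39.15: c1 = 11 * 39.15
c1 = 430.6500

430.6500


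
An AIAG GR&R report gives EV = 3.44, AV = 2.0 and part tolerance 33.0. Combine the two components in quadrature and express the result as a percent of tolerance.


GRR = sqrt(EV^2 + AV^2) = sqrt(3.44^2 + 2.0^2) = 3.9791456
%GRR = GRR / tol * 100 = 3.9791456 / 33.0 * 100
%GRR = 12.0580

12.0580


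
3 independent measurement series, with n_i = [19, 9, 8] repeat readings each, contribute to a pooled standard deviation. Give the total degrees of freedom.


nu = sum_i (n_i - 1)
nu = ((19 - 1) + (9 - 1) + (8 - 1))
nu = 18 + 8 + 7
nu = 33

33


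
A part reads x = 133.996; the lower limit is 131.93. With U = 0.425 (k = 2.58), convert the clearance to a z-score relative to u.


u = U / k = 0.425 / 2.58 = 0.16472868
margin = |LSL - x| = |131.93 - 133.996| = 2.066
z = margin / u = 2.066 / 0.16472868
z = 12.5418

12.5418


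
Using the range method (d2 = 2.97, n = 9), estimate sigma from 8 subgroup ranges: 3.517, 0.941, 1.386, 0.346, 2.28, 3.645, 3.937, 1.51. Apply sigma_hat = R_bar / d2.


R_bar = (3.517 + 0.941 + 1.386 + 0.346 + 2.28 + 3.645 + 3.937 + 1.51) / 8
R_bar = 17.562 / 8 = 2.19525
sigma_hat = R_bar / d2 = 2.19525 / 2.97 = 0.7391

0.7391


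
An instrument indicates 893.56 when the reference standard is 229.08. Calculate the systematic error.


Systematic error = measured - true
= 893.56 - 229.08
= 664.4800

664.4800


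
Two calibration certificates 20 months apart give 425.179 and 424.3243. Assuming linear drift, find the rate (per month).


rate = (v2 - v1) / months
= (424.3243 - 425.179) / 20
= -0.8547 / 20
= -0.0427

-0.0427


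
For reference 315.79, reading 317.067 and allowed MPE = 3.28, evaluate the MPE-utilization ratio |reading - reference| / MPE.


e = indication - reference = 317.067 - 315.79 = 1.2770
|e| = 1.2770
ratio = |e| / MPE = 1.2770 / 3.28
ratio = 0.3893

0.3893


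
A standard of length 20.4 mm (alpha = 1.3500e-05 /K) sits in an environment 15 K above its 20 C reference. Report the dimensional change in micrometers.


dL = L * alpha * dT
= 20.4 * 1.3500e-05 * 15
= 0.0041310 mm
dL_um = 0.0041310 * 1000 = 4.1310 um

4.1310


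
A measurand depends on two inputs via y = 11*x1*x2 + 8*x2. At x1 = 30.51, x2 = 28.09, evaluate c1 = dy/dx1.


y = 11*x1*x2 + 8*x2
dy/dx1 = 11*x2
Evaluate at x2 = 28.09: c1 = 11 * 28.09
c1 = 308.9900

308.9900


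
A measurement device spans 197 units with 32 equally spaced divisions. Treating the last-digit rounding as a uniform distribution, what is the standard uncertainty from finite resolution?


resolution = range / divisions
resolution = 197 / 32 = 6.15625
u_res = resolution / (2*sqrt(3))
u_res = 6.15625 / 3.4641016
u_res = 1.7772

1.7772


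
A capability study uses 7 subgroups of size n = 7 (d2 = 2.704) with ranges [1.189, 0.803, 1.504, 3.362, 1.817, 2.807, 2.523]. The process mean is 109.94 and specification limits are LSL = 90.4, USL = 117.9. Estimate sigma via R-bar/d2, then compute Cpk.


R_bar = (1.189 + 0.803 + 1.504 + 3.362 + 1.817 + 2.807 + 2.523) / 7 = 2.0007143
sigma = R_bar / d2 = 2.0007143 / 2.704 = 0.73990913
Cp = (USL - LSL)/(6*sigma) = (117.9 - 90.4)/(6*0.73990913) = 6.1945
Cpu = (117.9 - 109.94)/(3*0.73990913) = 3.5860
Cpl = (109.94 - 90.4)/(3*0.73990913) = 8.8029
Cpk = min(Cpu, Cpl) = 3.5860

3.5860


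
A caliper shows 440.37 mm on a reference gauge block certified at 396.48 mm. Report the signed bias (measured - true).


Systematic error = measured - true
= 440.37 - 396.48
= 43.8900

43.8900


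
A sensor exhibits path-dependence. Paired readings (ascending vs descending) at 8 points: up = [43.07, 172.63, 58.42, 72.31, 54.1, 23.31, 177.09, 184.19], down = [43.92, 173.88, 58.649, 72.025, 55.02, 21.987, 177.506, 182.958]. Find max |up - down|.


|43.07 - 43.92| = 0.8500
|172.63 - 173.88| = 1.2500
|58.42 - 58.649| = 0.2290
|72.31 - 72.025| = 0.2850
|54.1 - 55.02| = 0.9200
|23.31 - 21.987| = 1.3230
|177.09 - 177.506| = 0.4160
|184.19 - 182.958| = 1.2320
hysteresis = max(diffs) = 1.3230

1.3230


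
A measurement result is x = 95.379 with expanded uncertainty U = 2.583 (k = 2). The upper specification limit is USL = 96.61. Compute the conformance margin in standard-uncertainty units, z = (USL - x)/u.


u = U / k = 2.583 / 2 = 1.2915
margin = |USL - x| = |96.61 - 95.379| = 1.231
z = margin / u = 1.231 / 1.2915
z = 0.9532

0.9532


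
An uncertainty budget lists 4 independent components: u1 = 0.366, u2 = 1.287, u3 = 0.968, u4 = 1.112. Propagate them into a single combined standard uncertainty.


uc = sqrt(0.366^2 + 1.287^2 + 0.968^2 + 1.112^2)
uc = sqrt(3.963893)
uc = 1.9910

1.9910


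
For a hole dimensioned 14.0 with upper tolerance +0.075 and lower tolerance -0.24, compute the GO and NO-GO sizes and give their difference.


GO = nominal - lower_tol (smallest hole = maximum material condition)
GO = 14.0 - 0.24 = 13.76
NO-GO = nominal + upper_tol (largest hole = least material condition)
NO-GO = 14.0 + 0.075 = 14.075
spread = NO-GO - GO = 14.075 - 13.76 = 0.3150

0.3150


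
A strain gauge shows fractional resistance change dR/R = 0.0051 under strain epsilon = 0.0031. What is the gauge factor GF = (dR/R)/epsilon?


GF = (dR/R) / epsilon
= 0.0051 / 0.0031
= 1.6452

1.6452


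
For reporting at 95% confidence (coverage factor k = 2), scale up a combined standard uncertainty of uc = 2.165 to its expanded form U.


U = k * uc
U = 2 * 2.165
U = 4.3300

4.3300


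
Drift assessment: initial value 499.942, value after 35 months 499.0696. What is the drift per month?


rate = (v2 - v1) / months
= (499.0696 - 499.942) / 35
= -0.8724 / 35
= -0.0249

-0.0249


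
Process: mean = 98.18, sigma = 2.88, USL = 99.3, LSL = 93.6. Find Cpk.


Cpu = (USL - mean) / (3*sigma) = (99.3 - 98.18) / (3*2.88) = 0.1296
Cpl = (mean - LSL) / (3*sigma) = (98.18 - 93.6) / (3*2.88) = 0.5301
Cpk = min(Cpu, Cpl) = 0.1296

0.1296


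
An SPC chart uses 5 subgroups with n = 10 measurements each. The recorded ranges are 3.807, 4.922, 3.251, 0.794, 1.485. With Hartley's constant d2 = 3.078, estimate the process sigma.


R_bar = (3.807 + 4.922 + 3.251 + 0.794 + 1.485) / 5
R_bar = 14.259 / 5 = 2.8518
sigma_hat = R_bar / d2 = 2.8518 / 3.078 = 0.9265

0.9265


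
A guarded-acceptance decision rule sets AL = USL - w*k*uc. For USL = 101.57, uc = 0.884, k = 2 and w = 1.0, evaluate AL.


U = k * uc = 2 * 0.884 = 1.768
guard band g = w * U = 1.0 * 1.768 = 1.768
AL = USL - g = 101.57 - 1.768
AL = 99.8020

99.8020


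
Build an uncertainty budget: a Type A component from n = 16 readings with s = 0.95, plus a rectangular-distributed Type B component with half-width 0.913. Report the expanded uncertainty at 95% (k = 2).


u_A = s / sqrt(n) = 0.95 / sqrt(16) = 0.2375
u_B = half_width / sqrt(3) = 0.913 / sqrt(3) = 0.5271208
uc = sqrt(u_A^2 + u_B^2) = sqrt(0.2375^2 + 0.5271208^2) = 0.57815447
U = k * uc = 2 * 0.57815447
U = 1.1563

1.1563


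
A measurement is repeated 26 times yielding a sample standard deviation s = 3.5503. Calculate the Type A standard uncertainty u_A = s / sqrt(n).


u_A = s / sqrt(n)
u_A = 3.5503 / sqrt(26)
u_A = 3.5503 / 5.0990195
u_A = 0.6963

0.6963


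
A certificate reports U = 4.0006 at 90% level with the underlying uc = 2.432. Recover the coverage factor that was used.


k = U / uc
k = 4.0006 / 2.432
k = 1.645

1.645


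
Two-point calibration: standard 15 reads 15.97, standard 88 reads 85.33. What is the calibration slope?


slope = (y2 - y1) / (x2 - x1)
= (85.33 - 15.97) / (88 - 15)
= 69.3600 / 73
= 0.9501

0.9501


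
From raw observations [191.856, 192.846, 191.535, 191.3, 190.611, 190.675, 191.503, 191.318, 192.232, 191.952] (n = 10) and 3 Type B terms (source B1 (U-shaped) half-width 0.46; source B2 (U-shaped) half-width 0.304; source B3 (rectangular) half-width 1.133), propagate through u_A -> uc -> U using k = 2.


mean = (191.856 + 192.846 + 191.535 + 191.3 + 190.611 + 190.675 + 191.503 + 191.318 + 192.232 + 191.952) / 10 = 191.5828
s = sqrt(sum((x - mean)^2)/(n-1)) = 0.67948719
u_A = s / sqrt(n) = 0.67948719 / sqrt(10) = 0.21487272
u_B1 = 0.46 / sqrt(2) = 0.32526912
u_B2 = 0.304 / sqrt(2) = 0.21496046
u_B3 = 1.133 / sqrt(3) = 0.65413785
uc = sqrt(0.21487272^2 + 0.32526912^2 + 0.21496046^2 + 0.65413785^2) = 0.79124877
U = k * uc = 2 * 0.79124877
U = 1.5825

1.5825


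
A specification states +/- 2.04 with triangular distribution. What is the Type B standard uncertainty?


u_B = half_width / sqrt(6)
u_B = 2.04 / 2.4494897
u_B = 0.8328

0.8328


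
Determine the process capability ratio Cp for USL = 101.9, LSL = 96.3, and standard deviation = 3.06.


Cp = (USL - LSL) / (6 * sigma)
= (101.9 - 96.3) / (6 * 3.06)
= 5.6000 / 18.3600
= 0.3050

0.3050


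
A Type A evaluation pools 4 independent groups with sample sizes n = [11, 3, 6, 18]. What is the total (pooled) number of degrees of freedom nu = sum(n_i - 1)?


nu = sum_i (n_i - 1)
nu = ((11 - 1) + (3 - 1) + (6 - 1) + (18 - 1))
nu = 10 + 2 + 5 + 17
nu = 34

34


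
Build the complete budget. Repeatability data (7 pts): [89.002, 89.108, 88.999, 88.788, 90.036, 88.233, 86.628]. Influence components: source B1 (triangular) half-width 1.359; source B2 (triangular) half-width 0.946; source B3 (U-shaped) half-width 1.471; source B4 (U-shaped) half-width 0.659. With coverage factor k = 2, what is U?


mean = (89.002 + 89.108 + 88.999 + 88.788 + 90.036 + 88.233 + 86.628) / 7 = 88.68485714
s = sqrt(sum((x - mean)^2)/(n-1)) = 1.0527248
u_A = s / sqrt(n) = 1.0527248 / sqrt(7) = 0.39789257
u_B1 = 1.359 / sqrt(6) = 0.55480943
u_B2 = 0.946 / sqrt(6) = 0.38620288
u_B3 = 1.471 / sqrt(2) = 1.0401541
u_B4 = 0.659 / sqrt(2) = 0.46598337
uc = sqrt(0.39789257^2 + 0.55480943^2 + 0.38620288^2 + 1.0401541^2 + 0.46598337^2) = 1.3835988
U = k * uc = 2 * 1.3835988
U = 2.7672

2.7672


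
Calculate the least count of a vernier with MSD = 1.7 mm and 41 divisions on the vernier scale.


LC = MSD / n_div
= 1.7 / 41
= 0.0415

0.0415


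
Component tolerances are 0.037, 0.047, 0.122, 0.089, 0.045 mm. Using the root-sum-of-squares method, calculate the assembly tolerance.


RSS = sqrt(0.037^2 + 0.047^2 + 0.122^2 + 0.089^2 + 0.045^2)
= sqrt(0.028408)
= 0.1685

0.1685


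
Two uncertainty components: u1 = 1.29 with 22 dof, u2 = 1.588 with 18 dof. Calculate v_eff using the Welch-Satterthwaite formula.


uc = sqrt(u1^2 + u2^2) = sqrt(1.29^2 + 1.588^2) = 2.0459335
v_eff = uc^4 / (u1^4/v1 + u2^4/v2)
= 2.0459335^4 / (1.29^4/22 + 1.588^4/18)
= 17.521289 / 0.47916253
v_eff = 36.5665

36.5665


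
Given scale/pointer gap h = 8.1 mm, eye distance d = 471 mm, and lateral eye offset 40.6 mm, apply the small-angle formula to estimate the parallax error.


error = h * offset / d
= 8.1 * 40.6 / 471
= 0.6982

0.6982


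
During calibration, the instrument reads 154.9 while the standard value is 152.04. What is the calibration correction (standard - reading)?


Correction = standard - reading
= 152.04 - 154.9
= -2.8600

-2.8600


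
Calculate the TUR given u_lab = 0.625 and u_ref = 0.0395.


TUR = u_lab / u_ref
= 0.625 / 0.0395
= 15.8228

15.8228


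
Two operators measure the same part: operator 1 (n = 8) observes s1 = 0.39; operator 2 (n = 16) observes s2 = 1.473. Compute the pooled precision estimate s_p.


s_p = sqrt(((n1-1)*s1^2 + (n2-1)*s2^2) / (n1+n2-2))
numerator = (8-1)*0.39^2 + (16-1)*1.473^2 = 1.0647 + 32.545935 = 33.610635
denominator = 8 + 16 - 2 = 22
s_p^2 = 33.610635 / 22 = 1.5277561
s_p = sqrt(1.5277561) = 1.2360

1.2360


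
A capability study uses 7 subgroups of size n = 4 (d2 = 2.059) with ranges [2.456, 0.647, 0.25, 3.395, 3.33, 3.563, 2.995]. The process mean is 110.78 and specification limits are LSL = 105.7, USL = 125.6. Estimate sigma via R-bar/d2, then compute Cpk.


R_bar = (2.456 + 0.647 + 0.25 + 3.395 + 3.33 + 3.563 + 2.995) / 7 = 2.3765714
sigma = R_bar / d2 = 2.3765714 / 2.059 = 1.1542357
Cp = (USL - LSL)/(6*sigma) = (125.6 - 105.7)/(6*1.1542357) = 2.8735
Cpu = (125.6 - 110.78)/(3*1.1542357) = 4.2799
Cpl = (110.78 - 105.7)/(3*1.1542357) = 1.4671
Cpk = min(Cpu, Cpl) = 1.4671

1.4671


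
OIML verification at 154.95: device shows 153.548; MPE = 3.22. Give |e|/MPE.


e = indication - reference = 153.548 - 154.95 = -1.4020
|e| = 1.4020
ratio = |e| / MPE = 1.4020 / 3.22
ratio = 0.4354

0.4354
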